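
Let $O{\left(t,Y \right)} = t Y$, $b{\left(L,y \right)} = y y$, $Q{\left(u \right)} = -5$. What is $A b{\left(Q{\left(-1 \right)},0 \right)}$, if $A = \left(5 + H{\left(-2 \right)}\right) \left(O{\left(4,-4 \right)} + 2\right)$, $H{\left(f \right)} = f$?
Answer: $0$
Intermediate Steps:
$b{\left(L,y \right)} = y^{2}$
$O{\left(t,Y \right)} = Y t$
$A = -42$ ($A = \left(5 - 2\right) \left(\left(-4\right) 4 + 2\right) = 3 \left(-16 + 2\right) = 3 \left(-14\right) = -42$)
$A b{\left(Q{\left(-1 \right)},0 \right)} = - 42 \cdot 0^{2} = \left(-42\right) 0 = 0$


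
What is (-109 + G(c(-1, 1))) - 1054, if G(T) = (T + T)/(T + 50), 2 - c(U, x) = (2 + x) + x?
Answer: -13957/12 ≈ -1163.1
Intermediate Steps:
c(U, x) = -2*x (c(U, x) = 2 - ((2 + x) + x) = 2 - (2 + 2*x) = 2 + (-2 - 2*x) = -2*x)
G(T) = 2*T/(50 + T) (G(T) = (2*T)/(50 + T) = 2*T/(50 + T))
(-109 + G(c(-1, 1))) - 1054 = (-109 + 2*(-2*1)/(50 - 2*1)) - 1054 = (-109 + 2*(-2)/(50 - 2)) - 1054 = (-109 + 2*(-2)/48) - 1054 = (-109 + 2*(-2)*(1/48)) - 1054 = (-109 - 1/12) - 1054 = -1309/12 - 1054 = -13957/12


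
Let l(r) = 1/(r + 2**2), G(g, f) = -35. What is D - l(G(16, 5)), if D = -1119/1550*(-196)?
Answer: 109687/775 ≈ 141.53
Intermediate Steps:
l(r) = 1/(4 + r) (l(r) = 1/(r + 4) = 1/(4 + r))
D = 109662/775 (D = -1119*1/1550*(-196) = -1119/1550*(-196) = 109662/775 ≈ 141.50)
D - l(G(16, 5)) = 109662/775 - 1/(4 - 35) = 109662/775 - 1/(-31) = 109662/775 - 1*(-1/31) = 109662/775 + 1/31 = 109687/775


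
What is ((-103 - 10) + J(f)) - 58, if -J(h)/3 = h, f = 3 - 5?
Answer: -165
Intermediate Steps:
f = -2
J(h) = -3*h
((-103 - 10) + J(f)) - 58 = ((-103 - 10) - 3*(-2)) - 58 = (-113 + 6) - 58 = -107 - 58 = -165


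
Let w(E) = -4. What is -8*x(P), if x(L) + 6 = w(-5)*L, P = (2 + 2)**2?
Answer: 560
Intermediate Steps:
P = 16 (P = 4**2 = 16)
x(L) = -6 - 4*L
-8*x(P) = -8*(-6 - 4*16) = -8*(-6 - 64) = -8*(-70) = 560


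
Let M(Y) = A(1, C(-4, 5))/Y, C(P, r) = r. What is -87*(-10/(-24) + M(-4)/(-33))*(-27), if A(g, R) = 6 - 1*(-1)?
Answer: 24273/22 ≈ 1103.3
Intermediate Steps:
A(g, R) = 7 (A(g, R) = 6 + 1 = 7)
M(Y) = 7/Y
-87*(-10/(-24) + M(-4)/(-33))*(-27) = -87*(-10/(-24) + (7/(-4))/(-33))*(-27) = -87*(-10*(-1/24) + (7*(-¼))*(-1/33))*(-27) = -87*(5/12 - 7/4*(-1/33))*(-27) = -87*(5/12 + 7/132)*(-27) = -87*31/66*(-27) = -899/22*(-27) = 24273/22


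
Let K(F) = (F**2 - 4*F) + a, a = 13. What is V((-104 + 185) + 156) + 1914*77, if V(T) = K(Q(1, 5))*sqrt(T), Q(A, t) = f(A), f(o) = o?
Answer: 147378 + 10*sqrt(237) ≈ 1.4753e+5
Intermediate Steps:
Q(A, t) = A
K(F) = 13 + F**2 - 4*F (K(F) = (F**2 - 4*F) + 13 = 13 + F**2 - 4*F)
V(T) = 10*sqrt(T) (V(T) = (13 + 1**2 - 4*1)*sqrt(T) = (13 + 1 - 4)*sqrt(T) = 10*sqrt(T))
V((-104 + 185) + 156) + 1914*77 = 10*sqrt((-104 + 185) + 156) + 1914*77 = 10*sqrt(81 + 156) + 147378 = 10*sqrt(237) + 147378 = 147378 + 10*sqrt(237)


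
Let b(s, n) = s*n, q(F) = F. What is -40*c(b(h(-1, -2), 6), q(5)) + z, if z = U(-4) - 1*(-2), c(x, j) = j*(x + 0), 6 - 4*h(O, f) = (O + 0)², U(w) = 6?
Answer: -1492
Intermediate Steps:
h(O, f) = 3/2 - O²/4 (h(O, f) = 3/2 - (O + 0)²/4 = 3/2 - O²/4)
b(s, n) = n*s
c(x, j) = j*x
z = 8 (z = 6 - 1*(-2) = 6 + 2 = 8)
-40*c(b(h(-1, -2), 6), q(5)) + z = -200*6*(3/2 - ¼*(-1)²) + 8 = -200*6*(3/2 - ¼*1) + 8 = -200*6*(3/2 - ¼) + 8 = -200*6*(5/4) + 8 = -200*15/2 + 8 = -40*75/2 + 8 = -1500 + 8 = -1492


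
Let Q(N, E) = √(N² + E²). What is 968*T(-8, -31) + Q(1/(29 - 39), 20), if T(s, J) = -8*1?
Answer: -7744 + √40001/10 ≈ -7724.0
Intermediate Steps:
T(s, J) = -8
Q(N, E) = √(E² + N²)
968*T(-8, -31) + Q(1/(29 - 39), 20) = 968*(-8) + √(20² + (1/(29 - 39))²) = -7744 + √(400 + (1/(-10))²) = -7744 + √(400 + (-⅒)²) = -7744 + √(400 + 1/100) = -7744 + √(40001/100) = -7744 + √40001/10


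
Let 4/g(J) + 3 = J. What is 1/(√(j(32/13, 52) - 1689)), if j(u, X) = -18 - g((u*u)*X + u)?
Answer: -I*√617439/32465 ≈ -0.024204*I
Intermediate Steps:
g(J) = 4/(-3 + J)
j(u, X) = -18 - 4/(-3 + u + X*u²) (j(u, X) = -18 - 4/(-3 + ((u*u)*X + u)) = -18 - 4/(-3 + (u²*X + u)) = -18 - 4/(-3 + (X*u² + u)) = -18 - 4/(-3 + (u + X*u²)) = -18 - 4/(-3 + u + X*u²))
1/(√(j(32/13, 52) - 1689)) = 1/(√(2*(25 - 9*32/13*(1 + 52*(32/13)))/(-3 + (32/13)*(1 + 52*(32/13))) - 1689)) = 1/(√(2*(25 - 9*32*(1/13)*(1 + 52*(32*(1/13))))/(-3 + (32*(1/13))*(1 + 52*(32*(1/13)))) - 1689)) = 1/(√(2*(25 - 9*32/13*(1 + 52*(32/13)))/(-3 + 32*(1 + 52*(32/13))/13) - 1689)) = 1/(√(2*(25 - 9*32/13*(1 + 128))/(-3 + 32*(1 + 128)/13) - 1689)) = 1/(√(2*(25 - 9*32/13*129)/(-3 + (32/13)*129) - 1689)) = 1/(√(2*(25 - 37152/13)/(-3 + 4128/13) - 1689)) = 1/(√(2*(-36827/13)/(4089/13) - 1689)) = 1/(√(2*(13/4089)*(-36827/13) - 1689)) = 1/(√(-73654/4089 - 1689)) = 1/(√(-6979975/4089)) = 1/(215*I*√617439/4089) = -I*√617439/32465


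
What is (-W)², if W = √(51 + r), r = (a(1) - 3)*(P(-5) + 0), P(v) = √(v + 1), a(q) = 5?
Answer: 51 + 4*I ≈ 51.0 + 4.0*I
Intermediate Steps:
P(v) = √(1 + v)
r = 4*I (r = (5 - 3)*(√(1 - 5) + 0) = 2*(√(-4) + 0) = 2*(2*I + 0) = 2*(2*I) = 4*I ≈ 4.0*I)
W = √(51 + 4*I) ≈ 7.1469 + 0.27984*I
(-W)² = (-√(51 + 4*I))² = 51 + 4*I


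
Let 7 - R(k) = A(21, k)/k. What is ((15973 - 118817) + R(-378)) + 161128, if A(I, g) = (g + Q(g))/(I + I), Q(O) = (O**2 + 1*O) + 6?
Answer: 154261675/2646 ≈ 58300.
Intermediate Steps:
Q(O) = 6 + O + O**2 (Q(O) = (O**2 + O) + 6 = (O + O**2) + 6 = 6 + O + O**2)
A(I, g) = (6 + g**2 + 2*g)/(2*I) (A(I, g) = (g + (6 + g + g**2))/(I + I) = (6 + g**2 + 2*g)/((2*I)) = (6 + g**2 + 2*g)*(1/(2*I)) = (6 + g**2 + 2*g)/(2*I))
R(k) = 7 - (1/7 + k/21 + k**2/42)/k (R(k) = 7 - (3 + k + k**2/2)/21/k = 7 - (1/7 + k/21 + k**2/42)/k)
((15973 - 118817) + R(-378)) + 161128 = ((15973 - 118817) + (1/42)*(-6 - 1*(-378)**2 + 292*(-378))/(-378)) + 161128 = (-102844 + (1/42)*(-1/378)*(-6 - 1*142884 - 110376)) + 161128 = (-102844 + (1/42)*(-1/378)*(-6 - 142884 - 110376)) + 161128 = (-102844 + (1/42)*(-1/378)*(-253266)) + 161128 = (-102844 + 42211/2646) + 161128 = -272083013/2646 + 161128 = 154261675/2646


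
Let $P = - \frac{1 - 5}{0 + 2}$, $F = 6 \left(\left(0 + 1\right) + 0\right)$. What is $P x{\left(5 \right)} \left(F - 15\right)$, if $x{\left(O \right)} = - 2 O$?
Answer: $180$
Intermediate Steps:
$F = 6$ ($F = 6 \left(1 + 0\right) = 6 \cdot 1 = 6$)
$P = 2$ ($P = - \frac{-4}{2} = \left(-1\right) \left(-2\right) = 2$)
$P x{\left(5 \right)} \left(F - 15\right) = 2 \left(\left(-2\right) 5\right) \left(6 - 15\right) = 2 \left(-10\right) \left(-9\right) = \left(-20\right) \left(-9\right) = 180$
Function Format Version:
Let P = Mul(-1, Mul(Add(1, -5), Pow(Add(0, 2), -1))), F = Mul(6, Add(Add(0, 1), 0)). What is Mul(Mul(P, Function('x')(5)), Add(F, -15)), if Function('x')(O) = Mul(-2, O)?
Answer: 180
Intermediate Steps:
F = 6 (F = Mul(6, Add(1, 0)) = Mul(6, 1) = 6)
P = 2 (P = Mul(-1, Mul(-4, Pow(2, -1))) = Mul(-1, Mul(-4, Rational(1, 2))) = Mul(-1, -2) = 2)
Mul(Mul(P, Function('x')(5)), Add(F, -15)) = Mul(Mul(2, Mul(-2, 5)), Add(6, -15)) = Mul(Mul(2, -10), -9) = Mul(-20, -9) = 180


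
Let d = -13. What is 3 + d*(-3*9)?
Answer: 354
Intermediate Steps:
3 + d*(-3*9) = 3 - (-39)*9 = 3 - 13*(-27) = 3 + 351 = 354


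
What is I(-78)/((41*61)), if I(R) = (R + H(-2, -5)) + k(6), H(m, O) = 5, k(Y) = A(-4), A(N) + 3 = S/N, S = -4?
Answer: -75/2501 ≈ -0.029988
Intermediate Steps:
A(N) = -3 - 4/N
k(Y) = -2 (k(Y) = -3 - 4/(-4) = -3 - 4*(-¼) = -3 + 1 = -2)
I(R) = 3 + R (I(R) = (R + 5) - 2 = (5 + R) - 2 = 3 + R)
I(-78)/((41*61)) = (3 - 78)/((41*61)) = -75/2501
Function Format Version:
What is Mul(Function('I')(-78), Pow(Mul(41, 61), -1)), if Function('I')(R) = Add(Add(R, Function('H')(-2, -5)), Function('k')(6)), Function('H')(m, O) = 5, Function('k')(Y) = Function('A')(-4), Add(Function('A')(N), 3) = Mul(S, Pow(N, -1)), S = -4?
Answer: Rational(-75, 2501) ≈ -0.029988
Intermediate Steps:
Function('A')(N) = Add(-3, Mul(-4, Pow(N, -1)))
Function('k')(Y) = -2 (Function('k')(Y) = Add(-3, Mul(-4, Pow(-4, -1))) = Add(-3, Mul(-4, Rational(-1, 4))) = Add(-3, 1) = -2)
Function('I')(R) = Add(3, R) (Function('I')(R) = Add(Add(R, 5), -2) = Add(Add(5, R), -2) = Add(3, R))
Mul(Function('I')(-78), Pow(Mul(41, 61), -1)) = Mul(Add(3, -78), Pow(Mul(41, 61), -1)) = Mul(-75, Pow(2501, -1)) = Mul(-75, Rational(1, 2501)) = Rational(-75, 2501)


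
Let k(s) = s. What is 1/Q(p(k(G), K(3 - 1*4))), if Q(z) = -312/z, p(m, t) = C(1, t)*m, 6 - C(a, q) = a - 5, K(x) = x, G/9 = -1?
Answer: 15/52 ≈ 0.28846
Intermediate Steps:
G = -9 (G = 9*(-1) = -9)
C(a, q) = 11 - a (C(a, q) = 6 - (a - 5) = 6 - (-5 + a) = 6 + (5 - a) = 11 - a)
p(m, t) = 10*m (p(m, t) = (11 - 1*1)*m = (11 - 1)*m = 10*m)
1/Q(p(k(G), K(3 - 1*4))) = 1/(-312/(10*(-9))) = 1/(-312/(-90)) = 1/(-312*(-1/90)) = 1/(52/15) = 15/52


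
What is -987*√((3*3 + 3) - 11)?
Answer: -987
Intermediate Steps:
-987*√((3*3 + 3) - 11) = -987*√((9 + 3) - 11) = -987*√(12 - 11) = -987*√1 = -987*1 = -987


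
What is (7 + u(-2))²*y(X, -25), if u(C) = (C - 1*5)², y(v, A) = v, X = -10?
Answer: -31360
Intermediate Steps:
u(C) = (-5 + C)² (u(C) = (C - 5)² = (-5 + C)²)
(7 + u(-2))²*y(X, -25) = (7 + (-5 - 2)²)²*(-10) = (7 + (-7)²)²*(-10) = (7 + 49)²*(-10) = 56²*(-10) = 3136*(-10) = -31360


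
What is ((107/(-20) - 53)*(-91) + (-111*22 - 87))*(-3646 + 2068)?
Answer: -43881813/10 ≈ -4.3882e+6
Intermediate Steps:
((107/(-20) - 53)*(-91) + (-111*22 - 87))*(-3646 + 2068) = ((107*(-1/20) - 53)*(-91) + (-2442 - 87))*(-1578) = ((-107/20 - 53)*(-91) - 2529)*(-1578) = (-1167/20*(-91) - 2529)*(-1578) = (106197/20 - 2529)*(-1578) = (55617/20)*(-1578) = -43881813/10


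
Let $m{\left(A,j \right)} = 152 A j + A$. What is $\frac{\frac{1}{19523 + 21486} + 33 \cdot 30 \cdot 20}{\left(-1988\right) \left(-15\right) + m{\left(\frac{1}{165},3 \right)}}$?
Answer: $\frac{133976403165}{201795323813} \approx 0.66392$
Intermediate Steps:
$m{\left(A,j \right)} = A + 152 A j$ ($m{\left(A,j \right)} = 152 A j + A = A + 152 A j$)
$\frac{\frac{1}{19523 + 21486} + 33 \cdot 30 \cdot 20}{\left(-1988\right) \left(-15\right) + m{\left(\frac{1}{165},3 \right)}} = \frac{\frac{1}{19523 + 21486} + 33 \cdot 30 \cdot 20}{\left(-1988\right) \left(-15\right) + \frac{1 + 152 \cdot 3}{165}} = \frac{\frac{1}{41009} + 990 \cdot 20}{29820 + \frac{1 + 456}{165}} = \frac{\frac{1}{41009} + 19800}{29820 + \frac{1}{165} \cdot 457} = \frac{811978201}{41009 \left(29820 + \frac{457}{165}\right)} = \frac{811978201}{41009 \cdot \frac{4920757}{165}} = \frac{811978201}{41009} \cdot \frac{165}{4920757} = \frac{133976403165}{201795323813}$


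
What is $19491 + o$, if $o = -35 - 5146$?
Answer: $14310$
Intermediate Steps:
$o = -5181$ ($o = -35 - 5146 = -5181$)
$19491 + o = 19491 - 5181 = 14310$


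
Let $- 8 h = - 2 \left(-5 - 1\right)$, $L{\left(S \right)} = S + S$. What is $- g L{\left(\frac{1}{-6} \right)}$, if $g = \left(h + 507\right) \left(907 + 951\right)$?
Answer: $313073$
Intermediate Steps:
$L{\left(S \right)} = 2 S$
$h = - \frac{3}{2}$ ($h = - \frac{\left(-2\right) \left(-5 - 1\right)}{8} = - \frac{\left(-2\right) \left(-6\right)}{8} = \left(- \frac{1}{8}\right) 12 = - \frac{3}{2} \approx -1.5$)
$g = 939219$ ($g = \left(- \frac{3}{2} + 507\right) \left(907 + 951\right) = \frac{1011}{2} \cdot 1858 = 939219$)
$- g L{\left(\frac{1}{-6} \right)} = \left(-1\right) 939219 \frac{2}{-6} = - 939219 \cdot 2 \left(- \frac{1}{6}\right) = \left(-939219\right) \left(- \frac{1}{3}\right) = 313073$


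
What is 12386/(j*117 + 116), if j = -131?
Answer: -12386/15211 ≈ -0.81428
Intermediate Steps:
12386/(j*117 + 116) = 12386/(-131*117 + 116) = 12386/(-15327 + 116) = 12386/(-15211) = 12386*(-1/15211) = -12386/15211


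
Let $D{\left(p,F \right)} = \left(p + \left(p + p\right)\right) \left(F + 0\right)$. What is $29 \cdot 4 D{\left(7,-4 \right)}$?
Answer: $-9744$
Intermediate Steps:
$D{\left(p,F \right)} = 3 F p$ ($D{\left(p,F \right)} = \left(p + 2 p\right) F = 3 p F = 3 F p$)
$29 \cdot 4 D{\left(7,-4 \right)} = 29 \cdot 4 \cdot 3 \left(-4\right) 7 = 116 \left(-84\right) = -9744$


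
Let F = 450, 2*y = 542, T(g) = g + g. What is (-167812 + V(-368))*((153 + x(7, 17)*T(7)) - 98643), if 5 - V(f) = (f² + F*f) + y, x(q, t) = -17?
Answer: 13614788656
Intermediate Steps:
T(g) = 2*g
y = 271 (y = (½)*542 = 271)
V(f) = -266 - f² - 450*f (V(f) = 5 - ((f² + 450*f) + 271) = 5 - (271 + f² + 450*f) = 5 + (-271 - f² - 450*f) = -266 - f² - 450*f)
(-167812 + V(-368))*((153 + x(7, 17)*T(7)) - 98643) = (-167812 + (-266 - 1*(-368)² - 450*(-368)))*((153 - 34*7) - 98643) = (-167812 + (-266 - 1*135424 + 165600))*((153 - 17*14) - 98643) = (-167812 + (-266 - 135424 + 165600))*((153 - 238) - 98643) = (-167812 + 29910)*(-85 - 98643) = -137902*(-98728) = 13614788656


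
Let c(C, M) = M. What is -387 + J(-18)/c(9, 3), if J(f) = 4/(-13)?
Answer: -15097/39 ≈ -387.10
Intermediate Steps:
J(f) = -4/13 (J(f) = 4*(-1/13) = -4/13)
-387 + J(-18)/c(9, 3) = -387 - 4/13/3 = -387 - 4/13*⅓ = -387 - 4/39 = -15097/39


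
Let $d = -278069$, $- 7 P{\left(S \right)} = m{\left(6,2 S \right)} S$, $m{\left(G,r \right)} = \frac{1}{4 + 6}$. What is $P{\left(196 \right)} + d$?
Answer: $- \frac{1390359}{5} \approx -2.7807 \cdot 10^{5}$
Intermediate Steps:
$m{\left(G,r \right)} = \frac{1}{10}$
$P{\left(S \right)} = - \frac{S}{70}$ ($P{\left(S \right)} = - \frac{\frac{1}{10} S}{7} = - \frac{S}{70}$)
$P{\left(196 \right)} + d = \left(- \frac{1}{70}\right) 196 - 278069 = - \frac{14}{5} - 278069 = - \frac{1390359}{5}$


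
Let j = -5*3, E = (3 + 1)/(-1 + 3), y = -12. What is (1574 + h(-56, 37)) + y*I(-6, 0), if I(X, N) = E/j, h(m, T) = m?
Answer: 7598/5 ≈ 1519.6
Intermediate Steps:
E = 2 (E = 4/2 = 4*(½) = 2)
j = -15
I(X, N) = -2/15 (I(X, N) = 2/(-15) = 2*(-1/15) = -2/15)
(1574 + h(-56, 37)) + y*I(-6, 0) = (1574 - 56) - 12*(-2/15) = 1518 + 8/5 = 7598/5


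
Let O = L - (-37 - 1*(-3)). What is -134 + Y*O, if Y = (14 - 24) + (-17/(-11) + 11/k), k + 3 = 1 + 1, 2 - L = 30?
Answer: -2758/11 ≈ -250.73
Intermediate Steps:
L = -28 (L = 2 - 1*30 = 2 - 30 = -28)
k = -1 (k = -3 + (1 + 1) = -3 + 2 = -1)
O = 6 (O = -28 - (-37 - 1*(-3)) = -28 - (-37 + 3) = -28 - 1*(-34) = -28 + 34 = 6)
Y = -214/11 (Y = (14 - 24) + (-17/(-11) + 11/(-1)) = -10 + (-17*(-1/11) + 11*(-1)) = -10 + (17/11 - 11) = -10 - 104/11 = -214/11 ≈ -19.455)
-134 + Y*O = -134 - 214/11*6 = -134 - 1284/11 = -2758/11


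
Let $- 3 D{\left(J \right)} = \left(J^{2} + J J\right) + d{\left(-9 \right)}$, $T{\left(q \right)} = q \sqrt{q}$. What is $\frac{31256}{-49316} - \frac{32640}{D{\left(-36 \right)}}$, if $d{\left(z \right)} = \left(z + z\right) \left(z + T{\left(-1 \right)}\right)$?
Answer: $\frac{1007874754}{28862189} - \frac{544 i}{2341} \approx 34.92 - 0.23238 i$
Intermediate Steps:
$T{\left(q \right)} = q^{\frac{3}{2}}$
$d{\left(z \right)} = 2 z \left(z - i\right)$ ($d{\left(z \right)} = \left(z + z\right) \left(z + \left(-1\right)^{\frac{3}{2}}\right) = 2 z \left(z - i\right)$)
$D{\left(J \right)} = -54 - 6 i - \frac{2 J^{2}}{3}$ ($D{\left(J \right)} = - \frac{\left(J^{2} + J J\right) + 2 \left(-9\right) \left(-9 - i\right)}{3} = - \frac{\left(J^{2} + J^{2}\right) + \left(162 + 18 i\right)}{3} = - \frac{2 J^{2} + \left(162 + 18 i\right)}{3} = - \frac{162 + 2 J^{2} + 18 i}{3} = -54 - 6 i - \frac{2 J^{2}}{3}$)
$\frac{31256}{-49316} - \frac{32640}{D{\left(-36 \right)}} = \frac{31256}{-49316} - \frac{32640}{-54 - 6 i - \frac{2 \left(-36\right)^{2}}{3}} = 31256 \left(- \frac{1}{49316}\right) - \frac{32640}{-54 - 6 i - 864} = - \frac{7814}{12329} - \frac{32640}{-54 - 6 i - 864} = - \frac{7814}{12329} - \frac{32640}{-918 - 6 i} = - \frac{7814}{12329} - 32640 \frac{-918 + 6 i}{842760} = - \frac{7814}{12329} - \frac{272 \left(-918 + 6 i\right)}{7023}$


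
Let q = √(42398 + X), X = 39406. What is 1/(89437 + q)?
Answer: 5261/470523245 - 2*√20451/7998895165 ≈ 1.1145e-5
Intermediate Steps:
q = 2*√20451 (q = √(42398 + 39406) = √81804 = 2*√20451 ≈ 286.01)
1/(89437 + q) = 1/(89437 + 2*√20451)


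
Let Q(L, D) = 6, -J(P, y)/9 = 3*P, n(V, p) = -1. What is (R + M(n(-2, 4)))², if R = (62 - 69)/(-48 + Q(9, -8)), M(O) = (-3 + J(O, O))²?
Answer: 11950849/36 ≈ 3.3197e+5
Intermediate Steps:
J(P, y) = -27*P
M(O) = (-3 - 27*O)²
R = ⅙ (R = (62 - 69)/(-48 + 6) = -7/(-42) = -7*(-1/42) = ⅙ ≈ 0.16667)
(R + M(n(-2, 4)))² = (⅙ + 9*(1 + 9*(-1))²)² = (⅙ + 9*(1 - 9)²)² = (⅙ + 9*(-8)²)² = (⅙ + 9*64)² = (⅙ + 576)² = (3457/6)² = 11950849/36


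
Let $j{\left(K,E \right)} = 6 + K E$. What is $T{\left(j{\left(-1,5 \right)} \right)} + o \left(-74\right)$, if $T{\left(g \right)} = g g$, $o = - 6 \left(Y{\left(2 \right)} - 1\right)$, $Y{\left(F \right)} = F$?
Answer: $445$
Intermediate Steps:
$j{\left(K,E \right)} = 6 + E K$
$o = -6$ ($o = - 6 \left(2 - 1\right) = \left(-6\right) 1 = -6$)
$T{\left(g \right)} = g^{2}$
$T{\left(j{\left(-1,5 \right)} \right)} + o \left(-74\right) = \left(6 + 5 \left(-1\right)\right)^{2} - -444 = \left(6 - 5\right)^{2} + 444 = 1^{2} + 444 = 1 + 444 = 445$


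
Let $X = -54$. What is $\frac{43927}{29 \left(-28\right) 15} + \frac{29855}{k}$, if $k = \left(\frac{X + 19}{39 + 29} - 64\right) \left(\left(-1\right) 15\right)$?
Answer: $\frac{1455765931}{53433660} \approx 27.244$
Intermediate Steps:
$k = \frac{65805}{68}$ ($k = \left(\frac{-54 + 19}{39 + 29} - 64\right) \left(\left(-1\right) 15\right) = \left(- \frac{35}{68} - 64\right) \left(-15\right) = \left(- \frac{4387}{68}\right) \left(-15\right) = \frac{65805}{68} \approx 967.72$)
$\frac{43927}{29 \left(-28\right) 15} + \frac{29855}{k} = \frac{43927}{29 \left(-28\right) 15} + \frac{29855}{\frac{65805}{68}} = \frac{43927}{\left(-812\right) 15} + 29855 \cdot \frac{68}{65805} = \frac{43927}{-12180} + \frac{406028}{13161} = 43927 \left(- \frac{1}{12180}\right) + \frac{406028}{13161} = - \frac{43927}{12180} + \frac{406028}{13161} = \frac{1455765931}{53433660}$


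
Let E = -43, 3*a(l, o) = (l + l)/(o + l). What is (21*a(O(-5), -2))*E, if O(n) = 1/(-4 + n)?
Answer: -602/19 ≈ -31.684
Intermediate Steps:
a(l, o) = 2*l/(3*(l + o)) (a(l, o) = ((l + l)/(o + l))/3 = ((2*l)/(l + o))/3 = (2*l/(l + o))/3 = 2*l/(3*(l + o)))
(21*a(O(-5), -2))*E = (21*(2/(3*(-4 - 5)*(1/(-4 - 5) - 2))))*(-43) = (21*((2/3)/(-9*(1/(-9) - 2))))*(-43) = (21*((2/3)*(-1/9)/(-1/9 - 2)))*(-43) = (21*((2/3)*(-1/9)/(-19/9)))*(-43) = (21*((2/3)*(-1/9)*(-9/19)))*(-43) = (21*(2/57))*(-43) = (14/19)*(-43) = -602/19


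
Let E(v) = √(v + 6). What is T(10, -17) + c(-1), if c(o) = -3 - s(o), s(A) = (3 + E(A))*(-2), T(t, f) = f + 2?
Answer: -12 + 2*√5 ≈ -7.5279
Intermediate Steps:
T(t, f) = 2 + f
E(v) = √(6 + v)
s(A) = -6 - 2*√(6 + A) (s(A) = (3 + √(6 + A))*(-2) = -6 - 2*√(6 + A))
c(o) = 3 + 2*√(6 + o) (c(o) = -3 - (-6 - 2*√(6 + o)) = -3 + (6 + 2*√(6 + o)) = 3 + 2*√(6 + o))
T(10, -17) + c(-1) = (2 - 17) + (3 + 2*√(6 - 1)) = -15 + (3 + 2*√5) = -12 + 2*√5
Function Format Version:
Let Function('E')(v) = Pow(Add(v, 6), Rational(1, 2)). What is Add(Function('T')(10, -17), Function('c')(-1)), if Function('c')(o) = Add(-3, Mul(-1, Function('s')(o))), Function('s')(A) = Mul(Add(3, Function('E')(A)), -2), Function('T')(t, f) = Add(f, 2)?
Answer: Add(-12, Mul(2, Pow(5, Rational(1, 2)))) ≈ -7.5279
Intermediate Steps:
Function('T')(t, f) = Add(2, f)
Function('E')(v) = Pow(Add(6, v), Rational(1, 2))
Function('s')(A) = Add(-6, Mul(-2, Pow(Add(6, A), Rational(1, 2)))) (Function('s')(A) = Mul(Add(3, Pow(Add(6, A), Rational(1, 2))), -2) = Add(-6, Mul(-2, Pow(Add(6, A), Rational(1, 2)))))
Function('c')(o) = Add(3, Mul(2, Pow(Add(6, o), Rational(1, 2)))) (Function('c')(o) = Add(-3, Mul(-1, Add(-6, Mul(-2, Pow(Add(6, o), Rational(1, 2)))))) = Add(-3, Add(6, Mul(2, Pow(Add(6, o), Rational(1, 2))))) = Add(3, Mul(2, Pow(Add(6, o), Rational(1, 2)))))
Add(Function('T')(10, -17), Function('c')(-1)) = Add(Add(2, -17), Add(3, Mul(2, Pow(Add(6, -1), Rational(1, 2))))) = Add(-15, Add(3, Mul(2, Pow(5, Rational(1, 2))))) = Add(-12, Mul(2, Pow(5, Rational(1, 2))))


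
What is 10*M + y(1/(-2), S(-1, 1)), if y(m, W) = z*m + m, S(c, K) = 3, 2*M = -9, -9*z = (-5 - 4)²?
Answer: -41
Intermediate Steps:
z = -9 (z = -(-5 - 4)²/9 = -⅑*(-9)² = -⅑*81 = -9)
M = -9/2 (M = (½)*(-9) = -9/2 ≈ -4.5000)
y(m, W) = -8*m (y(m, W) = -9*m + m = -8*m)
10*M + y(1/(-2), S(-1, 1)) = 10*(-9/2) - 8/(-2) = -45 - 8*(-½) = -45 + 4 = -41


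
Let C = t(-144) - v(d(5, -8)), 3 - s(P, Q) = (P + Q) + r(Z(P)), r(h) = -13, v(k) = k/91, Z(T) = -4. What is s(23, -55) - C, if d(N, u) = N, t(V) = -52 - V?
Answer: -3999/91 ≈ -43.945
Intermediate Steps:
v(k) = k/91 (v(k) = k*(1/91) = k/91)
s(P, Q) = 16 - P - Q (s(P, Q) = 3 - ((P + Q) - 13) = 3 - (-13 + P + Q) = 3 + (13 - P - Q) = 16 - P - Q)
C = 8367/91 (C = (-52 - 1*(-144)) - 5/91 = (-52 + 144) - 1*5/91 = 92 - 5/91 = 8367/91 ≈ 91.945)
s(23, -55) - C = (16 - 1*23 - 1*(-55)) - 1*8367/91 = (16 - 23 + 55) - 8367/91 = 48 - 8367/91 = -3999/91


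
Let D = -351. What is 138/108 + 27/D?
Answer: 281/234 ≈ 1.2009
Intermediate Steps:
138/108 + 27/D = 138/108 + 27/(-351) = 138*(1/108) + 27*(-1/351) = 23/18 - 1/13 = 281/234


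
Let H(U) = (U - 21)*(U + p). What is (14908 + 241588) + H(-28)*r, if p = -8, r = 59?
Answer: 360572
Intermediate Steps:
H(U) = (-21 + U)*(-8 + U) (H(U) = (U - 21)*(U - 8) = (-21 + U)*(-8 + U))
(14908 + 241588) + H(-28)*r = (14908 + 241588) + (168 + (-28)**2 - 29*(-28))*59 = 256496 + (168 + 784 + 812)*59 = 256496 + 1764*59 = 256496 + 104076 = 360572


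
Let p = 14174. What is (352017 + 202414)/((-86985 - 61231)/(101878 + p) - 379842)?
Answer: -16085706603/11020393000 ≈ -1.4596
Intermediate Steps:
(352017 + 202414)/((-86985 - 61231)/(101878 + p) - 379842) = (352017 + 202414)/((-86985 - 61231)/(101878 + 14174) - 379842) = 554431/(-148216/116052 - 379842) = 554431/(-148216*1/116052 - 379842) = 554431/(-37054/29013 - 379842) = 554431/(-11020393000/29013) = 554431*(-29013/11020393000) = -16085706603/11020393000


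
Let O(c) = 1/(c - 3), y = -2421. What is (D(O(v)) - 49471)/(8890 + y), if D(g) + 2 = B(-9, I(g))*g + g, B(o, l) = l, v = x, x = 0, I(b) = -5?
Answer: -148415/19407 ≈ -7.6475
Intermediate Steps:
v = 0
O(c) = 1/(-3 + c)
D(g) = -2 - 4*g (D(g) = -2 + (-5*g + g) = -2 - 4*g)
(D(O(v)) - 49471)/(8890 + y) = ((-2 - 4/(-3 + 0)) - 49471)/(8890 - 2421) = ((-2 - 4/(-3)) - 49471)/6469 = ((-2 - 4*(-1/3)) - 49471)*(1/6469) = ((-2 + 4/3) - 49471)*(1/6469) = (-2/3 - 49471)*(1/6469) = -148415/3*1/6469 = -148415/19407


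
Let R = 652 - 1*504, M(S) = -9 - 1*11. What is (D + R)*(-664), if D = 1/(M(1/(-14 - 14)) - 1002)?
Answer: -50216660/511 ≈ -98271.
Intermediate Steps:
M(S) = -20 (M(S) = -9 - 11 = -20)
D = -1/1022 (D = 1/(-20 - 1002) = 1/(-1022) = -1/1022 ≈ -0.00097847)
R = 148 (R = 652 - 504 = 148)
(D + R)*(-664) = (-1/1022 + 148)*(-664) = (151255/1022)*(-664) = -50216660/511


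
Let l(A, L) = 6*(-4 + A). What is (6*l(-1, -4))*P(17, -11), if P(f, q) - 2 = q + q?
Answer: 3600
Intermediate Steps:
P(f, q) = 2 + 2*q (P(f, q) = 2 + (q + q) = 2 + 2*q)
l(A, L) = -24 + 6*A
(6*l(-1, -4))*P(17, -11) = (6*(-24 + 6*(-1)))*(2 + 2*(-11)) = (6*(-24 - 6))*(2 - 22) = (6*(-30))*(-20) = -180*(-20) = 3600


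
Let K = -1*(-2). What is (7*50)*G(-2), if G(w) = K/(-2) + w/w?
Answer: 0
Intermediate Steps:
K = 2
G(w) = 0 (G(w) = 2/(-2) + w/w = 2*(-½) + 1 = -1 + 1 = 0)
(7*50)*G(-2) = (7*50)*0 = 350*0 = 0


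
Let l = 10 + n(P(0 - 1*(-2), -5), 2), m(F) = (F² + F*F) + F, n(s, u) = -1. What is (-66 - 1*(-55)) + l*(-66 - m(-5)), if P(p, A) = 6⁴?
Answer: -1010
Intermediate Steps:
P(p, A) = 1296
m(F) = F + 2*F² (m(F) = (F² + F²) + F = 2*F² + F = F + 2*F²)
l = 9 (l = 10 - 1 = 9)
(-66 - 1*(-55)) + l*(-66 - m(-5)) = (-66 - 1*(-55)) + 9*(-66 - (-5)*(1 + 2*(-5))) = (-66 + 55) + 9*(-66 - (-5)*(1 - 10)) = -11 + 9*(-66 - (-5)*(-9)) = -11 + 9*(-66 - 1*45) = -11 + 9*(-66 - 45) = -11 + 9*(-111) = -11 - 999 = -1010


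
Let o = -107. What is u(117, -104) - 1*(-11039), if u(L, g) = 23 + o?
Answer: 10955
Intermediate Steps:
u(L, g) = -84 (u(L, g) = 23 - 107 = -84)
u(117, -104) - 1*(-11039) = -84 - 1*(-11039) = -84 + 11039 = 10955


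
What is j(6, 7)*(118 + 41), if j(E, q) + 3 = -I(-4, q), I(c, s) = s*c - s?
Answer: 5088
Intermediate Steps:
I(c, s) = -s + c*s (I(c, s) = c*s - s = -s + c*s)
j(E, q) = -3 + 5*q (j(E, q) = -3 - q*(-1 - 4) = -3 - q*(-5) = -3 - (-5)*q = -3 + 5*q)
j(6, 7)*(118 + 41) = (-3 + 5*7)*(118 + 41) = (-3 + 35)*159 = 32*159 = 5088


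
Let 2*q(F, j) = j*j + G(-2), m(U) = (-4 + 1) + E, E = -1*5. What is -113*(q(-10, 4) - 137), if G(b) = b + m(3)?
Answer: 15142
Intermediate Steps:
E = -5
m(U) = -8 (m(U) = (-4 + 1) - 5 = -3 - 5 = -8)
G(b) = -8 + b (G(b) = b - 8 = -8 + b)
q(F, j) = -5 + j²/2 (q(F, j) = (j*j + (-8 - 2))/2 = (j² - 10)/2 = (-10 + j²)/2 = -5 + j²/2)
-113*(q(-10, 4) - 137) = -113*((-5 + (½)*4²) - 137) = -113*((-5 + (½)*16) - 137) = -113*((-5 + 8) - 137) = -113*(3 - 137) = -113*(-134) = 15142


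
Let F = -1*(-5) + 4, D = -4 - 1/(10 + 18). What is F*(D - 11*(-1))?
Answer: 1755/28 ≈ 62.679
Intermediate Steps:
D = -113/28 (D = -4 - 1/28 = -113/28 ≈ -4.0357)
F = 9 (F = 5 + 4 = 9)
F*(D - 11*(-1)) = 9*(-113/28 - 11*(-1)) = 9*(-113/28 + 11) = 9*(195/28) = 1755/28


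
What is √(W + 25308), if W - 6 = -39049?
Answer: I*√13735 ≈ 117.2*I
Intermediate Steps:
W = -39043 (W = 6 - 39049 = -39043)
√(W + 25308) = √(-39043 + 25308) = √(-13735) = I*√13735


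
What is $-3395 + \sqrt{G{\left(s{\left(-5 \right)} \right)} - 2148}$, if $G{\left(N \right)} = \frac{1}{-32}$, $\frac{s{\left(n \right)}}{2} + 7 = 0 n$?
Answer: $-3395 + \frac{i \sqrt{137474}}{8} \approx -3395.0 + 46.347 i$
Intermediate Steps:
$s{\left(n \right)} = -14$ ($s{\left(n \right)} = -14 + 2 \cdot 0 n = -14 + 2 \cdot 0 = -14 + 0 = -14$)
$G{\left(N \right)} = - \frac{1}{32}$
$-3395 + \sqrt{G{\left(s{\left(-5 \right)} \right)} - 2148} = -3395 + \sqrt{- \frac{1}{32} - 2148} = -3395 + \sqrt{- \frac{68737}{32}} = -3395 + \frac{i \sqrt{137474}}{8}$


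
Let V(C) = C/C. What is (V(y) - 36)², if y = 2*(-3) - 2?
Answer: 1225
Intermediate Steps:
y = -8 (y = -6 - 2 = -8)
V(C) = 1
(V(y) - 36)² = (1 - 36)² = (-35)² = 1225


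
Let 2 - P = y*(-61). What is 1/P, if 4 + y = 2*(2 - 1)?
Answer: -1/120 ≈ -0.0083333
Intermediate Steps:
y = -2 (y = -4 + 2*(2 - 1) = -4 + 2*1 = -4 + 2 = -2)
P = -120 (P = 2 - (-2)*(-61) = 2 - 1*122 = 2 - 122 = -120)
1/P = 1/(-120) = -1/120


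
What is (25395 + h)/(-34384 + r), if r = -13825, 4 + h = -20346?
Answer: -5045/48209 ≈ -0.10465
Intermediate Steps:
h = -20350 (h = -4 - 20346 = -20350)
(25395 + h)/(-34384 + r) = (25395 - 20350)/(-34384 - 13825) = 5045/(-48209) = 5045*(-1/48209) = -5045/48209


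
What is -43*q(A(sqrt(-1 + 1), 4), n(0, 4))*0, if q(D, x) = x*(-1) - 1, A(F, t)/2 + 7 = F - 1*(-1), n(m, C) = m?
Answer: 0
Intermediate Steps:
A(F, t) = -12 + 2*F (A(F, t) = -14 + 2*(F - 1*(-1)) = -14 + 2*(F + 1) = -14 + 2*(1 + F) = -14 + (2 + 2*F) = -12 + 2*F)
q(D, x) = -1 - x (q(D, x) = -x - 1 = -1 - x)
-43*q(A(sqrt(-1 + 1), 4), n(0, 4))*0 = -43*(-1 - 1*0)*0 = -43*(-1 + 0)*0 = -43*(-1)*0 = 43*0 = 0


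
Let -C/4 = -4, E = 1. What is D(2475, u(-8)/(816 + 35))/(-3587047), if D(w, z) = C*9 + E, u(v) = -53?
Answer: -145/3587047 ≈ -4.0423e-5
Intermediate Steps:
C = 16 (C = -4*(-4) = 16)
D(w, z) = 145 (D(w, z) = 16*9 + 1 = 144 + 1 = 145)
D(2475, u(-8)/(816 + 35))/(-3587047) = 145/(-3587047) = 145*(-1/3587047) = -145/3587047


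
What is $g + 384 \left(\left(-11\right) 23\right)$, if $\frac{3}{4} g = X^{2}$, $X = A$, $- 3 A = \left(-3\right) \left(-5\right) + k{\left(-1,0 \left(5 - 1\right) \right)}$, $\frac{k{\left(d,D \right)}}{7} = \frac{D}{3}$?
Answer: $- \frac{291356}{3} \approx -97119.0$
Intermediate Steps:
$k{\left(d,D \right)} = \frac{7 D}{3}$ ($k{\left(d,D \right)} = 7 \frac{D}{3} = \frac{7 D}{3}$)
$A = -5$ ($A = - \frac{\left(-3\right) \left(-5\right) + \frac{7 \cdot 0 \left(5 - 1\right)}{3}}{3} = - \frac{15 + \frac{7 \cdot 0 \cdot 4}{3}}{3} = - \frac{15 + \frac{7}{3} \cdot 0}{3} = - \frac{15 + 0}{3} = \left(- \frac{1}{3}\right) 15 = -5$)
$X = -5$
$g = \frac{100}{3}$ ($g = \frac{4 \left(-5\right)^{2}}{3} = \frac{4}{3} \cdot 25 = \frac{100}{3} \approx 33.333$)
$g + 384 \left(\left(-11\right) 23\right) = \frac{100}{3} + 384 \left(\left(-11\right) 23\right) = \frac{100}{3} + 384 \left(-253\right) = \frac{100}{3} - 97152 = - \frac{291356}{3}$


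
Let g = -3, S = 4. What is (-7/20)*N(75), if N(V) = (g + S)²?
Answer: -7/20 ≈ -0.35000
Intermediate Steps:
N(V) = 1 (N(V) = (-3 + 4)² = 1² = 1)
(-7/20)*N(75) = -7/20*1 = -7/20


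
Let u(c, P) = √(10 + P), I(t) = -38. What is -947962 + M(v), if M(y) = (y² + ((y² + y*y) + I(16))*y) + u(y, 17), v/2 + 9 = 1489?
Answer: 51876373158 + 3*√3 ≈ 5.1876e+10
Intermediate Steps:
v = 2960 (v = -18 + 2*1489 = -18 + 2978 = 2960)
M(y) = y² + 3*√3 + y*(-38 + 2*y²) (M(y) = (y² + ((y² + y*y) - 38)*y) + √(10 + 17) = (y² + ((y² + y²) - 38)*y) + √27 = (y² + (2*y² - 38)*y) + 3*√3 = (y² + (-38 + 2*y²)*y) + 3*√3 = (y² + y*(-38 + 2*y²)) + 3*√3 = y² + 3*√3 + y*(-38 + 2*y²))
-947962 + M(v) = -947962 + (2960² - 38*2960 + 2*2960³ + 3*√3) = -947962 + (8761600 - 112480 + 2*25934336000 + 3*√3) = -947962 + (8761600 - 112480 + 51868672000 + 3*√3) = -947962 + (51877321120 + 3*√3) = 51876373158 + 3*√3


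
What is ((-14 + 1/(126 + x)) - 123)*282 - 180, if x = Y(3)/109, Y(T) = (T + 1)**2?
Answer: -266830881/6875 ≈ -38812.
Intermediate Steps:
Y(T) = (1 + T)**2
x = 16/109 (x = (1 + 3)**2/109 = 4**2*(1/109) = 16*(1/109) = 16/109 ≈ 0.14679)
((-14 + 1/(126 + x)) - 123)*282 - 180 = ((-14 + 1/(126 + 16/109)) - 123)*282 - 180 = ((-14 + 1/(13750/109)) - 123)*282 - 180 = ((-14 + 109/13750) - 123)*282 - 180 = (-192391/13750 - 123)*282 - 180 = -1883641/13750*282 - 180 = -265593381/6875 - 180 = -266830881/6875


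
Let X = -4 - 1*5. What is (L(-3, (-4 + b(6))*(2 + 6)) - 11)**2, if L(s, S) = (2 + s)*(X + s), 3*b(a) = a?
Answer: 1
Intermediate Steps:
b(a) = a/3
X = -9 (X = -4 - 5 = -9)
L(s, S) = (-9 + s)*(2 + s) (L(s, S) = (2 + s)*(-9 + s) = (-9 + s)*(2 + s))
(L(-3, (-4 + b(6))*(2 + 6)) - 11)**2 = ((-18 + (-3)**2 - 7*(-3)) - 11)**2 = ((-18 + 9 + 21) - 11)**2 = (12 - 11)**2 = 1**2 = 1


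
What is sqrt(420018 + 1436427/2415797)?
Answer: sqrt(2451260080456431081)/2415797 ≈ 648.09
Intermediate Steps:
sqrt(420018 + 1436427/2415797) = sqrt(1014679660773/2415797) = sqrt(2451260080456431081)/2415797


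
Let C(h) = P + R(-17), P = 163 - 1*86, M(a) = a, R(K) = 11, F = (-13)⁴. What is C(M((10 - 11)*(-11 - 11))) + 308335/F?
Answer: 2821703/28561 ≈ 98.796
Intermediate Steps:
F = 28561
P = 77 (P = 163 - 86 = 77)
C(h) = 88 (C(h) = 77 + 11 = 88)
C(M((10 - 11)*(-11 - 11))) + 308335/F = 88 + 308335/28561 = 2821703/28561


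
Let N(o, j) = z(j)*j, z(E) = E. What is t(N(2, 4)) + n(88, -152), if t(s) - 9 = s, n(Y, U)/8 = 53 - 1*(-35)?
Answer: 729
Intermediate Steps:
n(Y, U) = 704 (n(Y, U) = 8*(53 - 1*(-35)) = 8*(53 + 35) = 8*88 = 704)
N(o, j) = j² (N(o, j) = j*j = j²)
t(s) = 9 + s
t(N(2, 4)) + n(88, -152) = (9 + 4²) + 704 = (9 + 16) + 704 = 25 + 704 = 729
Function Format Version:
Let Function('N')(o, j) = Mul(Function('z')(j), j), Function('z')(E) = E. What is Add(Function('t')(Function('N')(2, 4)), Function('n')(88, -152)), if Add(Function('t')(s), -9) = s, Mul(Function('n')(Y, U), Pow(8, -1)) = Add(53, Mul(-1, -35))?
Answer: 729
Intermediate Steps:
Function('n')(Y, U) = 704 (Function('n')(Y, U) = Mul(8, Add(53, Mul(-1, -35))) = Mul(8, Add(53, 35)) = Mul(8, 88) = 704)
Function('N')(o, j) = Pow(j, 2) (Function('N')(o, j) = Mul(j, j) = Pow(j, 2))
Function('t')(s) = Add(9, s)
Add(Function('t')(Function('N')(2, 4)), Function('n')(88, -152)) = Add(Add(9, Pow(4, 2)), 704) = Add(Add(9, 16), 704) = Add(25, 704) = 729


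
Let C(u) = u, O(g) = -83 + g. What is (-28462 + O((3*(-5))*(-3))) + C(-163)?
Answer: -28663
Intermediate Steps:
(-28462 + O((3*(-5))*(-3))) + C(-163) = (-28462 + (-83 + (3*(-5))*(-3))) - 163 = (-28462 + (-83 - 15*(-3))) - 163 = (-28462 + (-83 + 45)) - 163 = (-28462 - 38) - 163 = -28500 - 163 = -28663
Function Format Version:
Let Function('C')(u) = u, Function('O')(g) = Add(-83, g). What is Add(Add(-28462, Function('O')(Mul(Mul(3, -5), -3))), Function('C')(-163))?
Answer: -28663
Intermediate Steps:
Add(Add(-28462, Function('O')(Mul(Mul(3, -5), -3))), Function('C')(-163)) = Add(Add(-28462, Add(-83, Mul(Mul(3, -5), -3))), -163) = Add(Add(-28462, Add(-83, Mul(-15, -3))), -163) = Add(Add(-28462, Add(-83, 45)), -163) = Add(Add(-28462, -38), -163) = Add(-28500, -163) = -28663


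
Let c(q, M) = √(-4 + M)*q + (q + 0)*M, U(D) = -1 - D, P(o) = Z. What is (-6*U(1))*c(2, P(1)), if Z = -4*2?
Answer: -192 + 48*I*√3 ≈ -192.0 + 83.138*I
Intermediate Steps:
Z = -8
P(o) = -8
c(q, M) = M*q + q*√(-4 + M) (c(q, M) = q*√(-4 + M) + q*M = q*√(-4 + M) + M*q = M*q + q*√(-4 + M))
(-6*U(1))*c(2, P(1)) = (-6*(-1 - 1*1))*(2*(-8 + √(-4 - 8))) = (-6*(-1 - 1))*(2*(-8 + √(-12))) = (-6*(-2))*(2*(-8 + 2*I*√3)) = 12*(-16 + 4*I*√3) = -192 + 48*I*√3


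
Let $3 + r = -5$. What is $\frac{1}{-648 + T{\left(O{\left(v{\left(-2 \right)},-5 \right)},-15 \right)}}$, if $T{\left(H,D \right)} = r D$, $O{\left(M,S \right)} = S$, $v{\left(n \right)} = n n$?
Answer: $- \frac{1}{528} \approx -0.0018939$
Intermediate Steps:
$v{\left(n \right)} = n^{2}$
$r = -8$ ($r = -3 - 5 = -8$)
$T{\left(H,D \right)} = - 8 D$
$\frac{1}{-648 + T{\left(O{\left(v{\left(-2 \right)},-5 \right)},-15 \right)}} = \frac{1}{-648 - -120} = \frac{1}{-648 + 120} = \frac{1}{-528} = - \frac{1}{528}$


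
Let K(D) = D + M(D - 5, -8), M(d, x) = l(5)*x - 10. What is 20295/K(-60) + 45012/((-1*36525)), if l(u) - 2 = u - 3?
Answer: -82874011/413950 ≈ -200.20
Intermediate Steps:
l(u) = -1 + u (l(u) = 2 + (u - 3) = 2 + (-3 + u) = -1 + u)
M(d, x) = -10 + 4*x (M(d, x) = (-1 + 5)*x - 10 = 4*x - 10 = -10 + 4*x)
K(D) = -42 + D (K(D) = D + (-10 + 4*(-8)) = D + (-10 - 32) = D - 42 = -42 + D)
20295/K(-60) + 45012/((-1*36525)) = 20295/(-42 - 60) + 45012/((-1*36525)) = 20295/(-102) + 45012/(-36525) = 20295*(-1/102) + 45012*(-1/36525) = -6765/34 - 15004/12175 = -82874011/413950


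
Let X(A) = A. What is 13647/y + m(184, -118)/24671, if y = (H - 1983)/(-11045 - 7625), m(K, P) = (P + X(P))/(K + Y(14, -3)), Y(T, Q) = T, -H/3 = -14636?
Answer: -41487016281224/6826589055 ≈ -6077.3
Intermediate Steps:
H = 43908 (H = -3*(-14636) = 43908)
m(K, P) = 2*P/(14 + K) (m(K, P) = (P + P)/(K + 14) = (2*P)/(14 + K) = 2*P/(14 + K))
y = -8385/3734 (y = (43908 - 1983)/(-11045 - 7625) = 41925/(-18670) = 41925*(-1/18670) = -8385/3734 ≈ -2.2456)
13647/y + m(184, -118)/24671 = 13647/(-8385/3734) + (2*(-118)/(14 + 184))/24671 = 13647*(-3734/8385) + (2*(-118)/198)*(1/24671) = -16985966/2795 + (2*(-118)*(1/198))*(1/24671) = -16985966/2795 - 118/99*1/24671 = -16985966/2795 - 118/2442429 = -41487016281224/6826589055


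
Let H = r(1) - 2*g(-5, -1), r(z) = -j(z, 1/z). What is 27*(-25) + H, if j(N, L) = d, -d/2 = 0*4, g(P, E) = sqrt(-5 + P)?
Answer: -675 - 2*I*sqrt(10) ≈ -675.0 - 6.3246*I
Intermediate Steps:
d = 0 (d = -0*4 = -2*0 = 0)
j(N, L) = 0
r(z) = 0 (r(z) = -1*0 = 0)
H = -2*I*sqrt(10) (H = 0 - 2*sqrt(-5 - 5) = 0 - 2*I*sqrt(10) = -2*I*sqrt(10) ≈ -6.3246*I)
27*(-25) + H = 27*(-25) - 2*I*sqrt(10) = -675 - 2*I*sqrt(10)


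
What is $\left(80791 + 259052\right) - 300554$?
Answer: $39289$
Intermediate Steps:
$\left(80791 + 259052\right) - 300554 = 339843 - 300554 = 39289$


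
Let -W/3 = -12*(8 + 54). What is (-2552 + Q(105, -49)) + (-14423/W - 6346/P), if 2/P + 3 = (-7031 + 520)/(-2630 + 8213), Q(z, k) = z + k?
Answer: 44515554925/4153752 ≈ 10717.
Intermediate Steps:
Q(z, k) = k + z
W = 2232 (W = -(-36)*(8 + 54) = -(-36)*62 = -3*(-744) = 2232)
P = -5583/11630 (P = 2/(-3 + (-7031 + 520)/(-2630 + 8213)) = 2/(-3 - 6511/5583) = 2/(-23260/5583) = 2*(-5583/23260) = -5583/11630 ≈ -0.48005)
(-2552 + Q(105, -49)) + (-14423/W - 6346/P) = (-2552 + (-49 + 105)) + (-14423/2232 - 6346/(-5583/11630)) = (-2552 + 56) + (-14423*1/2232 - 6346*(-11630/5583)) = -2496 + (-14423/2232 + 73803980/5583) = -2496 + 54883319917/4153752 = 44515554925/4153752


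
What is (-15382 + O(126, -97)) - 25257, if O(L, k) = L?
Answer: -40513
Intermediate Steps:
(-15382 + O(126, -97)) - 25257 = (-15382 + 126) - 25257 = -15256 - 25257 = -40513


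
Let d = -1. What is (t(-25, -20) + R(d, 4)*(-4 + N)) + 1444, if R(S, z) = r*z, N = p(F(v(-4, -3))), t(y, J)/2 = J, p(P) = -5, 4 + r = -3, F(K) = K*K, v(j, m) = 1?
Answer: 1656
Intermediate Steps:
F(K) = K**2
r = -7 (r = -4 - 3 = -7)
t(y, J) = 2*J
N = -5
R(S, z) = -7*z
(t(-25, -20) + R(d, 4)*(-4 + N)) + 1444 = (2*(-20) + (-7*4)*(-4 - 5)) + 1444 = (-40 - 28*(-9)) + 1444 = (-40 + 252) + 1444 = 212 + 1444 = 1656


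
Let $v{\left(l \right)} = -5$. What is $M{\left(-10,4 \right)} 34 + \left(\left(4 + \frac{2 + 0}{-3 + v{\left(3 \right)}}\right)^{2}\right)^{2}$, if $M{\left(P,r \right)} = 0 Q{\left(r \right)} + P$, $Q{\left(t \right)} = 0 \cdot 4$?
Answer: $- \frac{36415}{256} \approx -142.25$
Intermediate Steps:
$Q{\left(t \right)} = 0$
$M{\left(P,r \right)} = P$ ($M{\left(P,r \right)} = 0 \cdot 0 + P = 0 + P = P$)
$M{\left(-10,4 \right)} 34 + \left(\left(4 + \frac{2 + 0}{-3 + v{\left(3 \right)}}\right)^{2}\right)^{2} = \left(-10\right) 34 + \left(\left(4 + \frac{2 + 0}{-3 - 5}\right)^{2}\right)^{2} = -340 + \left(\left(4 + \frac{2}{-8}\right)^{2}\right)^{2} = -340 + \left(\left(4 + 2 \left(- \frac{1}{8}\right)\right)^{2}\right)^{2} = -340 + \left(\left(4 - \frac{1}{4}\right)^{2}\right)^{2} = -340 + \left(\left(\frac{15}{4}\right)^{2}\right)^{2} = -340 + \left(\frac{225}{16}\right)^{2} = -340 + \frac{50625}{256} = - \frac{36415}{256}$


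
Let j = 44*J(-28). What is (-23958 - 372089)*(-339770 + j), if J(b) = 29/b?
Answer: 942080563323/7 ≈ 1.3458e+11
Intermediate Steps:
j = -319/7 (j = 44*(29/(-28)) = 44*(29*(-1/28)) = 44*(-29/28) = -319/7 ≈ -45.571)
(-23958 - 372089)*(-339770 + j) = (-23958 - 372089)*(-339770 - 319/7) = -396047*(-2378709/7) = 942080563323/7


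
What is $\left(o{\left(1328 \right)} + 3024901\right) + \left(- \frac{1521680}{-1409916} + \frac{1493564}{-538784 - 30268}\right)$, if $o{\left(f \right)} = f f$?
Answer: $\frac{80039053982089672}{16714906659} \approx 4.7885 \cdot 10^{6}$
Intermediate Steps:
$o{\left(f \right)} = f^{2}$
$\left(o{\left(1328 \right)} + 3024901\right) + \left(- \frac{1521680}{-1409916} + \frac{1493564}{-538784 - 30268}\right) = \left(1328^{2} + 3024901\right) + \left(- \frac{1521680}{-1409916} + \frac{1493564}{-538784 - 30268}\right) = \left(1763584 + 3024901\right) + \left(\left(-1521680\right) \left(- \frac{1}{1409916}\right) + \frac{1493564}{-569052}\right) = 4788485 + \left(\frac{380420}{352479} + 1493564 \left(- \frac{1}{569052}\right)\right) = 4788485 + \left(\frac{380420}{352479} - \frac{373391}{142263}\right) = 4788485 - \frac{25830931943}{16714906659} = \frac{80039053982089672}{16714906659}$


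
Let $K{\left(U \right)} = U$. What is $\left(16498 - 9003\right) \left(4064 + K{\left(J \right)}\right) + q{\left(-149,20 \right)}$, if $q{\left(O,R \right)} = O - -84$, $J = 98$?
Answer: $31194125$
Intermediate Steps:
$q{\left(O,R \right)} = 84 + O$ ($q{\left(O,R \right)} = O + 84 = 84 + O$)
$\left(16498 - 9003\right) \left(4064 + K{\left(J \right)}\right) + q{\left(-149,20 \right)} = \left(16498 - 9003\right) \left(4064 + 98\right) + \left(84 - 149\right) = \left(16498 - 9003\right) 4162 - 65 = 7495 \cdot 4162 - 65 = 31194190 - 65 = 31194125$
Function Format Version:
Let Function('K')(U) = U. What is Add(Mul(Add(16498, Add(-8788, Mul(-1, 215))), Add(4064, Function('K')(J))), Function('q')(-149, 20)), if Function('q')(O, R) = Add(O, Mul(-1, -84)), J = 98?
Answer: 31194125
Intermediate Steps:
Function('q')(O, R) = Add(84, O) (Function('q')(O, R) = Add(O, 84) = Add(84, O))
Add(Mul(Add(16498, Add(-8788, Mul(-1, 215))), Add(4064, Function('K')(J))), Function('q')(-149, 20)) = Add(Mul(Add(16498, Add(-8788, Mul(-1, 215))), Add(4064, 98)), Add(84, -149)) = Add(Mul(Add(16498, Add(-8788, -215)), 4162), -65) = Add(Mul(Add(16498, -9003), 4162), -65) = Add(Mul(7495, 4162), -65) = Add(31194190, -65) = 31194125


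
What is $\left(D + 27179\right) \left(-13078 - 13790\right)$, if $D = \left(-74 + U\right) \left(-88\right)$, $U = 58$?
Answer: $-768075516$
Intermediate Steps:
$D = 1408$ ($D = \left(-74 + 58\right) \left(-88\right) = \left(-16\right) \left(-88\right) = 1408$)
$\left(D + 27179\right) \left(-13078 - 13790\right) = \left(1408 + 27179\right) \left(-13078 - 13790\right) = 28587 \left(-26868\right) = -768075516$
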